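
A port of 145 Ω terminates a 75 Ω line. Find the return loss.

RL ≈ 9.95 dB

Γ = (145 − 75)/(145 + 75) = 0.318
RL = −20·log₁₀|Γ| = −20·log₁₀(0.318)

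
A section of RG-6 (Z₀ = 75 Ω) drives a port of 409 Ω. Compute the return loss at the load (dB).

RL ≈ 3.22 dB

Γ = (409 − 75)/(409 + 75) = 0.69
RL = −20·log₁₀|Γ| = −20·log₁₀(0.69)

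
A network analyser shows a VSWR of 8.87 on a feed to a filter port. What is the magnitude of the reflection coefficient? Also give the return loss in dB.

|Γ| ≈ 0.797; return loss ≈ 1.97 dB

|Γ| = (S − 1)/(S + 1) = (8.87 − 1)/(8.87 + 1) = 7.87/9.87
RL = −20·log₁₀|Γ| = −20·log₁₀(0.797)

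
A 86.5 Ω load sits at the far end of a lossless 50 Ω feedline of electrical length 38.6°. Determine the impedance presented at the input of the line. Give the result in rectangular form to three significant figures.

Z_in ≈ 48.7 − j27.4 Ω

tan(βl) = tan(38.6°) = 0.798
Z_in = Z_0·(Z_L + jZ_0·tanβl)/(Z_0 + jZ_L·tanβl)
     = 50·(86.5 + j39.9)/(50 + j69.1)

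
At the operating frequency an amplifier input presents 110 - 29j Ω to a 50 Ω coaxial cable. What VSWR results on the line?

VSWR ≈ 2.39

Γ = (Z_L − Z_0)/(Z_L + Z_0) = (60 − j29)/(160 − j29)
|Γ| = 66.6/163 = 0.41
VSWR = (1 + |Γ|)/(1 − |Γ|) = 1.41/0.59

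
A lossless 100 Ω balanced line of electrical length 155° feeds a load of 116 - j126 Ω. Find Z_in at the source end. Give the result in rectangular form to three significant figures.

tan(βl) = tan(155°) = -0.466
Z_in = Z_0·(Z_L + jZ_0·tanβl)/(Z_0 + jZ_L·tanβl)
     = 100·(116 − j173)/(41.2 − j54.1)

Z_in ≈ 305 − j18.3 Ω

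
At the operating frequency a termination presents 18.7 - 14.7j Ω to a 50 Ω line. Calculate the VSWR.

Γ = (Z_L − Z_0)/(Z_L + Z_0) = (-31.3 − j14.7)/(68.7 − j14.7)
|Γ| = 34.6/70.3 = 0.492
VSWR = (1 + |Γ|)/(1 − |Γ|) = 1.49/0.508

VSWR ≈ 2.94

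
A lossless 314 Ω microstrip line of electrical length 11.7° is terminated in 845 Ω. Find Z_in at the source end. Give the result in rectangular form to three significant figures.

Z_in ≈ 672 − j310 Ω

tan(βl) = tan(11.7°) = 0.207
Z_in = Z_0·(Z_L + jZ_0·tanβl)/(Z_0 + jZ_L·tanβl)
     = 314·(845 + j65)/(314 + j175)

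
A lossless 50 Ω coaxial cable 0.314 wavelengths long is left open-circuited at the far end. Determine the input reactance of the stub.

X_in ≈ 21.3 Ω (inductive)

βl = 2π × 0.314 = 113°
tan(βl) = -2.35
For an open-circuited stub, Z_in = −jZ_0·cot(βl) = −jZ_0/tan(βl)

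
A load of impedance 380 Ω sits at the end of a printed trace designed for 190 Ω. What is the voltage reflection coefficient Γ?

Γ = 0.333

Γ = (Z_L − Z_0)/(Z_L + Z_0) = (380 − 190)/(380 + 190) = 190/570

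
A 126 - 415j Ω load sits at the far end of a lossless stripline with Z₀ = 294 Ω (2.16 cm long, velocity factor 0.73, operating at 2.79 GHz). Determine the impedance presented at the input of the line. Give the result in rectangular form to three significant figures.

Z_in ≈ 73.8 + j262 Ω

λ = v/f = 0.73·c / 2.79 GHz = 0.0785 m
βl = 2π·l/λ = 2π × 0.275 = 99.1°
tan(βl) = tan(99.1°) = -6.27
Z_in = Z_0·(Z_L + jZ_0·tanβl)/(Z_0 + jZ_L·tanβl)
     = 294·(126 − j2260)/(-2310 − j790)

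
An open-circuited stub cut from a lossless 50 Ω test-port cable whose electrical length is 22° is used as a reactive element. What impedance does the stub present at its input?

Z_in ≈ −j124 Ω

tan(βl) = 0.404
For an open-circuited stub, Z_in = −jZ_0·cot(βl) = −jZ_0/tan(βl)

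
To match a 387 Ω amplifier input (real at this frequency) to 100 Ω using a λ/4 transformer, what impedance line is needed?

Z_qwt = √(Z_0·R_L) = √(100 × 387) = √38700

Z_qwt ≈ 197 Ω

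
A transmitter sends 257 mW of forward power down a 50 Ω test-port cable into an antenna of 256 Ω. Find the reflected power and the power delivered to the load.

Γ = (256 − 50)/(256 + 50) = 0.673
|Γ|² = 0.453
P_refl = |Γ|²·P_inc = 116 mW, P_del = (1 − |Γ|²)·P_inc = 141 mW

P_reflected ≈ 116 mW; P_delivered ≈ 141 mW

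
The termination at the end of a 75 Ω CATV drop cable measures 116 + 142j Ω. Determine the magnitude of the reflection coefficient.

|Γ| ≈ 0.621

Γ = (Z_L − Z_0)/(Z_L + Z_0) = (41 + j142)/(191 + j142)
|Γ| = 148/238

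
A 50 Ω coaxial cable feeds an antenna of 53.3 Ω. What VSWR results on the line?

VSWR ≈ 1.07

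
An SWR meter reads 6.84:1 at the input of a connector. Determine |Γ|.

|Γ| ≈ 0.745

|Γ| = (S − 1)/(S + 1) = (6.84 − 1)/(6.84 + 1) = 5.84/7.84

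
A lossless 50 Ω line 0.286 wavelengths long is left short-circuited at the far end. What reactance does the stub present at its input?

βl = 2π × 0.286 = 103°
tan(βl) = -4.35
For a short-circuited stub, Z_in = jZ_0·tan(βl)

X_in ≈ -217 Ω (capacitive)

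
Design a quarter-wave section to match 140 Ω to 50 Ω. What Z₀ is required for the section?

Z_qwt ≈ 83.7 Ω

Z_qwt = √(Z_0·R_L) = √(50 × 140) = √7000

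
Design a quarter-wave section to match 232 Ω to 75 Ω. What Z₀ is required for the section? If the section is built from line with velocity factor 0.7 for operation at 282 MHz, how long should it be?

Z_qwt = √(Z_0·R_L) = √(75 × 232) = √17400
λ = 0.7·c/f = 0.745 m, so l = λ/4 = 0.186 m

Z_qwt ≈ 132 Ω; length ≈ 18.6 cm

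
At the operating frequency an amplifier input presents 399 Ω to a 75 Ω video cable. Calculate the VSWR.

VSWR ≈ 5.32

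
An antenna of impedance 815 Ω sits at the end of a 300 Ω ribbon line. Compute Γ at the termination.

Γ = 0.462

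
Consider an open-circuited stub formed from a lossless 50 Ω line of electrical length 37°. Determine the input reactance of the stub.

tan(βl) = 0.754
For an open-circuited stub, Z_in = −jZ_0·cot(βl) = −jZ_0/tan(βl)

X_in ≈ -66.4 Ω (capacitive)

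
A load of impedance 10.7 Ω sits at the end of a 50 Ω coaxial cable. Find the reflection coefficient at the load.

Γ = (Z_L − Z_0)/(Z_L + Z_0) = (10.7 − 50)/(10.7 + 50) = -39.3/60.7

Γ = -0.647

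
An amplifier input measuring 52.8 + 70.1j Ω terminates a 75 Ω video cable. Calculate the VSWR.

Γ = (Z_L − Z_0)/(Z_L + Z_0) = (-22.2 + j70.1)/(127.8 + j70.1)
|Γ| = 73.5/146 = 0.504
VSWR = (1 + |Γ|)/(1 − |Γ|) = 1.5/0.496

VSWR ≈ 3.04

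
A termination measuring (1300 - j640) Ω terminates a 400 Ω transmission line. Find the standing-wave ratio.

VSWR ≈ 4.1

Γ = (Z_L − Z_0)/(Z_L + Z_0) = (900 − j640)/(1700 − j640)
|Γ| = 1100/1820 = 0.608
VSWR = (1 + |Γ|)/(1 − |Γ|) = 1.61/0.392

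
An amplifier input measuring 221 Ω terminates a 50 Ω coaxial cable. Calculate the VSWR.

Γ = (221 − 50)/(221 + 50) = 0.631
VSWR = (1 + 0.631)/(1 − 0.631)

VSWR ≈ 4.42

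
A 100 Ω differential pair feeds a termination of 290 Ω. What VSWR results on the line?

VSWR ≈ 2.9

Γ = (290 − 100)/(290 + 100) = 0.487
VSWR = (1 + 0.487)/(1 − 0.487)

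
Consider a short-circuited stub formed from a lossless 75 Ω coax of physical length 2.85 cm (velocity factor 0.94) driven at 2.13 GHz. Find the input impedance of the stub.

Z_in ≈ +j338 Ω

λ = v/f = 0.94·c / 2.13 GHz = 0.132 m
βl = 2π·l/λ = 2π × 0.215 = 77.5°
tan(βl) = 4.51
For a short-circuited stub, Z_in = jZ_0·tan(βl)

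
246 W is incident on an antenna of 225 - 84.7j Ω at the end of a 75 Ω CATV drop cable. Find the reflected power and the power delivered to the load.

|Γ| = |(150 − j84.7)/(300 − j84.7)| = 0.553
|Γ|² = 0.305
P_refl = |Γ|²·P_inc = 75.1 W, P_del = (1 − |Γ|²)·P_inc = 171 W

P_reflected ≈ 75.1 W; P_delivered ≈ 171 W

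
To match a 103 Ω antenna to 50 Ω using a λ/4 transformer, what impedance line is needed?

Z_qwt = √(Z_0·R_L) = √(50 × 103) = √5150

Z_qwt ≈ 71.8 Ω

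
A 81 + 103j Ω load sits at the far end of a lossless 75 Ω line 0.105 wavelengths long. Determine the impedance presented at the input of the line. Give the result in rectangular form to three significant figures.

βl = 2π × 0.105 = 37.8°
tan(βl) = tan(37.8°) = 0.776
Z_in = Z_0·(Z_L + jZ_0·tanβl)/(Z_0 + jZ_L·tanβl)
     = 75·(81 + j161)/(-4.89 + j62.8)

Z_in ≈ 184 − j111 Ω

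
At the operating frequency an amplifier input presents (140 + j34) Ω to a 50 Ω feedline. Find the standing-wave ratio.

VSWR ≈ 2.99

Γ = (Z_L − Z_0)/(Z_L + Z_0) = (90 + j34)/(190 + j34)
|Γ| = 96.2/193 = 0.498
VSWR = (1 + |Γ|)/(1 − |Γ|) = 1.5/0.502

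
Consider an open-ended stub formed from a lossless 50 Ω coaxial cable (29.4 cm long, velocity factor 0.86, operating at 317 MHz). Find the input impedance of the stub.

Z_in ≈ +j42 Ω

λ = v/f = 0.86·c / 317 MHz = 0.814 m
βl = 2π·l/λ = 2π × 0.361 = 130°
tan(βl) = -1.19
For an open-ended stub, Z_in = −jZ_0·cot(βl) = −jZ_0/tan(βl)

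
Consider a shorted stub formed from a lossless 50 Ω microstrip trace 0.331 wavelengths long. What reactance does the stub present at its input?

X_in ≈ -89.6 Ω (capacitive)

βl = 2π × 0.331 = 119°
tan(βl) = -1.79
For a shorted stub, Z_in = jZ_0·tan(βl)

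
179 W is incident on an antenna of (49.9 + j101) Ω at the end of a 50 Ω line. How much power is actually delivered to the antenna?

|Γ| = |(-0.1 + j101)/(99.9 + j101)| = 0.711
|Γ|² = 0.505
P_refl = |Γ|²·P_inc = 90.5 W, P_del = (1 − |Γ|²)·P_inc = 88.5 W

P_delivered ≈ 88.5 W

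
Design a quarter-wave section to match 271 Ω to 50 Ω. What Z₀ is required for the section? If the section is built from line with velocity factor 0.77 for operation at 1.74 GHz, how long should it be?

Z_qwt = √(Z_0·R_L) = √(50 × 271) = √13550
λ = 0.77·c/f = 0.133 m, so l = λ/4 = 0.0332 m

Z_qwt ≈ 116 Ω; length ≈ 3.32 cm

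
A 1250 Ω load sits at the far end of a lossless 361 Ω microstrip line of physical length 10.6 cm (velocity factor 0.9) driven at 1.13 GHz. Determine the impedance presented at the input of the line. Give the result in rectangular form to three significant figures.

Z_in ≈ 538 + j556 Ω

λ = v/f = 0.9·c / 1.13 GHz = 0.239 m
βl = 2π·l/λ = 2π × 0.444 = 160°
tan(βl) = tan(160°) = -0.37
Z_in = Z_0·(Z_L + jZ_0·tanβl)/(Z_0 + jZ_L·tanβl)
     = 361·(1250 − j133)/(361 − j462)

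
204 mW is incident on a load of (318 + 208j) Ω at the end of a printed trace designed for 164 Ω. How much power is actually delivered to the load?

P_delivered ≈ 154 mW

|Γ| = |(154 + j208)/(482 + j208)| = 0.493
|Γ|² = 0.243
P_refl = |Γ|²·P_inc = 49.6 mW, P_del = (1 − |Γ|²)·P_inc = 154 mW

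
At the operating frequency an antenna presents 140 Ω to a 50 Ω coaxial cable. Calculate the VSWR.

Γ = (140 − 50)/(140 + 50) = 0.474
VSWR = (1 + 0.474)/(1 − 0.474)

VSWR ≈ 2.8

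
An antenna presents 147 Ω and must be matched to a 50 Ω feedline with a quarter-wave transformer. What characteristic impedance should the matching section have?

Z_qwt = √(Z_0·R_L) = √(50 × 147) = √7350

Z_qwt ≈ 85.7 Ω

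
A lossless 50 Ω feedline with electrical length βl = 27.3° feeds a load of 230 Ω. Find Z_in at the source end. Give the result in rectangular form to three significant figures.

Z_in ≈ 43.9 − j78.4 Ω

tan(βl) = tan(27.3°) = 0.516
Z_in = Z_0·(Z_L + jZ_0·tanβl)/(Z_0 + jZ_L·tanβl)
     = 50·(230 + j25.8)/(50 + j119)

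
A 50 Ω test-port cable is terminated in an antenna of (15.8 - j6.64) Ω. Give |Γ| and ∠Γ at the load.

Γ = (Z_L − Z_0)/(Z_L + Z_0) = (-34.2 − j6.64)/(65.8 − j6.64)
|Γ| = 34.8/66.1 = 0.527

Γ ≈ 0.527 ∠ -163°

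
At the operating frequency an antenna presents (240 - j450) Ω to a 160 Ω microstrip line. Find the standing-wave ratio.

VSWR ≈ 7.3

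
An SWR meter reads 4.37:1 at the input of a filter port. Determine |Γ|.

|Γ| ≈ 0.628

|Γ| = (S − 1)/(S + 1) = (4.37 − 1)/(4.37 + 1) = 3.37/5.37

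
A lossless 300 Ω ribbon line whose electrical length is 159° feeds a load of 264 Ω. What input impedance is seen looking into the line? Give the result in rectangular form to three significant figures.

tan(βl) = tan(159°) = -0.384
Z_in = Z_0·(Z_L + jZ_0·tanβl)/(Z_0 + jZ_L·tanβl)
     = 300·(264 − j115)/(300 − j101)

Z_in ≈ 272 − j23.3 Ω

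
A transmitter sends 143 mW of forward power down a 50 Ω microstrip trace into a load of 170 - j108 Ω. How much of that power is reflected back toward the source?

|Γ| = |(120 − j108)/(220 − j108)| = 0.659
|Γ|² = 0.434
P_refl = |Γ|²·P_inc = 62.1 mW, P_del = (1 − |Γ|²)·P_inc = 80.9 mW

P_reflected ≈ 62.1 mW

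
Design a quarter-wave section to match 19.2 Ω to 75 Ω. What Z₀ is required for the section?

Z_qwt = √(Z_0·R_L) = √(75 × 19.2) = √1440

Z_qwt ≈ 37.9 Ω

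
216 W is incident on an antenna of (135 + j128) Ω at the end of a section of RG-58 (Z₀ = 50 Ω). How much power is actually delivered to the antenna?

|Γ| = |(85 + j128)/(185 + j128)| = 0.683
|Γ|² = 0.466
P_refl = |Γ|²·P_inc = 101 W, P_del = (1 − |Γ|²)·P_inc = 115 W

P_delivered ≈ 115 W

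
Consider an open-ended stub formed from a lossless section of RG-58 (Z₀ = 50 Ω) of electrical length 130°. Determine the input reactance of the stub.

X_in ≈ 42 Ω (inductive)

tan(βl) = -1.19
For an open-ended stub, Z_in = −jZ_0·cot(βl) = −jZ_0/tan(βl)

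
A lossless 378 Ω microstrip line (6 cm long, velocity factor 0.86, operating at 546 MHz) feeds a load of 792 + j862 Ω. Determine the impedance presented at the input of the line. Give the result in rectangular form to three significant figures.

Z_in ≈ 254 − j527 Ω

λ = v/f = 0.86·c / 546 MHz = 0.473 m
βl = 2π·l/λ = 2π × 0.127 = 45.7°
tan(βl) = tan(45.7°) = 1.03
Z_in = Z_0·(Z_L + jZ_0·tanβl)/(Z_0 + jZ_L·tanβl)
     = 378·(792 + j1250)/(-506 + j812)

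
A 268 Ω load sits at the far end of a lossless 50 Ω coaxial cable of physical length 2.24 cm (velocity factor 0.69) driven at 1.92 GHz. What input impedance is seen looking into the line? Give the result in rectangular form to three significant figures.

λ = v/f = 0.69·c / 1.92 GHz = 0.108 m
βl = 2π·l/λ = 2π × 0.208 = 74.8°
tan(βl) = tan(74.8°) = 3.68
Z_in = Z_0·(Z_L + jZ_0·tanβl)/(Z_0 + jZ_L·tanβl)
     = 50·(268 + j184)/(50 + j986)

Z_in ≈ 9.99 − j13.1 Ω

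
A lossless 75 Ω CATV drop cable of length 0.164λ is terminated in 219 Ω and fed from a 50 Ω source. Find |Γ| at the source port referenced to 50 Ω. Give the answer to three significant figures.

|Γ| ≈ 0.452

βl = 2π × 0.164 = 59°
tan(βl) = 1.67
Z_in = Z_0·(Z_L + jZ_0·tanβl)/(Z_0 + jZ_L·tanβl) = 33.5 − j38.1 Ω
Γ_s = (Z_in − Z_s)/(Z_in + Z_s) = (-16.5 − j38.1)/(83.5 − j38.1), |Γ_s| = 0.452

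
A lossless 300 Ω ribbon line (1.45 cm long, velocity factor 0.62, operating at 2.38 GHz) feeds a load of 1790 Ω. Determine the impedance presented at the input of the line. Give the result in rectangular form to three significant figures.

Z_in ≈ 59.2 − j124 Ω

λ = v/f = 0.62·c / 2.38 GHz = 0.0782 m
βl = 2π·l/λ = 2π × 0.186 = 66.8°
tan(βl) = tan(66.8°) = 2.33
Z_in = Z_0·(Z_L + jZ_0·tanβl)/(Z_0 + jZ_L·tanβl)
     = 300·(1790 + j700)/(300 + j4180)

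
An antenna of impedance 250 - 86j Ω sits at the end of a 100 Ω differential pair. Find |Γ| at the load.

|Γ| ≈ 0.48

Γ = (Z_L − Z_0)/(Z_L + Z_0) = (150 − j86)/(350 − j86)
|Γ| = 173/360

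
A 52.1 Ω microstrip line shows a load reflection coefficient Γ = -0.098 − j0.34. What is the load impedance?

Z_L = Z_0·(1 + Γ)/(1 − Γ) = 52.1·(0.902 − j0.34)/(1.1 + j0.34)

Z_L ≈ 34.5 − j26.8 Ω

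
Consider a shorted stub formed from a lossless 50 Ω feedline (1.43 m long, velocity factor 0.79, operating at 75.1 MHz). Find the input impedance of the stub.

λ = v/f = 0.79·c / 75.1 MHz = 3.16 m
βl = 2π·l/λ = 2π × 0.453 = 163°
tan(βl) = -0.303
For a shorted stub, Z_in = jZ_0·tan(βl)

Z_in ≈ −j15.2 Ω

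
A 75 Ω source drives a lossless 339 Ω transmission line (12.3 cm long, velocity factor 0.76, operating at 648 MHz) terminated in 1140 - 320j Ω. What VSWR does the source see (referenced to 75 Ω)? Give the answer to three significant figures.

λ = v/f = 0.76·c / 648 MHz = 0.352 m
βl = 2π·l/λ = 2π × 0.35 = 126°
tan(βl) = -1.38
Z_in = Z_0·(Z_L + jZ_0·tanβl)/(Z_0 + jZ_L·tanβl) = 153 + j255 Ω
Γ_s = (Z_in − Z_s)/(Z_in + Z_s) = (77.8 + j255)/(228 + j255), |Γ_s| = 0.78
VSWR = (1 + |Γ_s|)/(1 − |Γ_s|)

VSWR ≈ 8.08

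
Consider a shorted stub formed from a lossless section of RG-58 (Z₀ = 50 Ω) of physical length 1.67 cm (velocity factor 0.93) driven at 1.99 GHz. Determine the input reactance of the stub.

λ = v/f = 0.93·c / 1.99 GHz = 0.14 m
βl = 2π·l/λ = 2π × 0.119 = 42.9°
tan(βl) = 0.929
For a shorted stub, Z_in = jZ_0·tan(βl)

X_in ≈ 46.4 Ω (inductive)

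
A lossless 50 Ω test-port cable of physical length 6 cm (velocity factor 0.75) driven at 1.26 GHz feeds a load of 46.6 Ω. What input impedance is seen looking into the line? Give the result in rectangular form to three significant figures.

Z_in ≈ 51.6 − j3.21 Ω

λ = v/f = 0.75·c / 1.26 GHz = 0.179 m
βl = 2π·l/λ = 2π × 0.336 = 121°
tan(βl) = tan(121°) = -1.67
Z_in = Z_0·(Z_L + jZ_0·tanβl)/(Z_0 + jZ_L·tanβl)
     = 50·(46.6 − j83.3)/(50 − j77.7)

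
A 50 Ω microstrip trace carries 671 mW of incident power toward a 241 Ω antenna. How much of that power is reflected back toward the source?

P_reflected ≈ 289 mW

Γ = (241 − 50)/(241 + 50) = 0.656
|Γ|² = 0.431
P_refl = |Γ|²·P_inc = 289 mW, P_del = (1 − |Γ|²)·P_inc = 382 mW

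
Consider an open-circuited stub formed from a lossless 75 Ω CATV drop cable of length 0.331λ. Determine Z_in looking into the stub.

Z_in ≈ +j41.8 Ω

βl = 2π × 0.331 = 119°
tan(βl) = -1.79
For an open-circuited stub, Z_in = −jZ_0·cot(βl) = −jZ_0/tan(βl)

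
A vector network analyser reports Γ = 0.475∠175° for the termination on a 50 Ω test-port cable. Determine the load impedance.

Z_L ≈ 17.8 + j1.91 Ω

Z_L = Z_0·(1 + Γ)/(1 − Γ) = 50·(0.527 + j0.0414)/(1.47 − j0.0414)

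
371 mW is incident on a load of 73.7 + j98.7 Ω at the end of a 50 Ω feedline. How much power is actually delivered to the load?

|Γ| = |(23.7 + j98.7)/(123.7 + j98.7)| = 0.641
|Γ|² = 0.411
P_refl = |Γ|²·P_inc = 153 mW, P_del = (1 − |Γ|²)·P_inc = 218 mW

P_delivered ≈ 218 mW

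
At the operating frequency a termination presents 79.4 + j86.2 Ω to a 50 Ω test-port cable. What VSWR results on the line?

Γ = (Z_L − Z_0)/(Z_L + Z_0) = (29.4 + j86.2)/(129.4 + j86.2)
|Γ| = 91.1/155 = 0.586
VSWR = (1 + |Γ|)/(1 − |Γ|) = 1.59/0.414

VSWR ≈ 3.83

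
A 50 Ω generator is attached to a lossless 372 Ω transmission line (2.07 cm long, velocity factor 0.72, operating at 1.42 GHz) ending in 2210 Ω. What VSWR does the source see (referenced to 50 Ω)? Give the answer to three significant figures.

λ = v/f = 0.72·c / 1.42 GHz = 0.152 m
βl = 2π·l/λ = 2π × 0.136 = 49°
tan(βl) = 1.15
Z_in = Z_0·(Z_L + jZ_0·tanβl)/(Z_0 + jZ_L·tanβl) = 108 − j308 Ω
Γ_s = (Z_in − Z_s)/(Z_in + Z_s) = (57.7 − j308)/(158 − j308), |Γ_s| = 0.905
VSWR = (1 + |Γ_s|)/(1 − |Γ_s|)

VSWR ≈ 20.2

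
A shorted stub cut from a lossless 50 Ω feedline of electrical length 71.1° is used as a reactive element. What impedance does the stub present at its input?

tan(βl) = 2.92
For a shorted stub, Z_in = jZ_0·tan(βl)

Z_in ≈ +j146 Ω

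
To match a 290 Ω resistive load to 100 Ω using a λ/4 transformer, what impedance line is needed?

Z_qwt ≈ 170 Ω

Z_qwt = √(Z_0·R_L) = √(100 × 290) = √29000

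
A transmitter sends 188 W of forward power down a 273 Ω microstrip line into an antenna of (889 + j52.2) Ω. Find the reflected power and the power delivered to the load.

P_reflected ≈ 53.1 W; P_delivered ≈ 135 W

|Γ| = |(616 + j52.2)/(1162 + j52.2)| = 0.531
|Γ|² = 0.282
P_refl = |Γ|²·P_inc = 53.1 W, P_del = (1 − |Γ|²)·P_inc = 135 W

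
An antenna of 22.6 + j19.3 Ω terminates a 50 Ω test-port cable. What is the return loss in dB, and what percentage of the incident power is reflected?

Γ = (-27.4 + j19.3)/(72.6 + j19.3), |Γ| = 0.446
RL = −20·log₁₀(0.446) = 7.01 dB
P_refl/P_inc = |Γ|² = 0.199

RL ≈ 7.01 dB; 19.9% of incident power reflected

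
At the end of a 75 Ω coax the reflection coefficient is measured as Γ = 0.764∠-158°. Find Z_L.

Z_L = Z_0·(1 + Γ)/(1 − Γ) = 75·(0.292 − j0.286)/(1.71 + j0.286)

Z_L ≈ 10.4 − j14.3 Ω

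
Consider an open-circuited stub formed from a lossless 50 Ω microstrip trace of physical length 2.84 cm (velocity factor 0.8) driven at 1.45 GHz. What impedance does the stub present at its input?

Z_in ≈ −j26.8 Ω

λ = v/f = 0.8·c / 1.45 GHz = 0.166 m
βl = 2π·l/λ = 2π × 0.172 = 61.8°
tan(βl) = 1.86
For an open-circuited stub, Z_in = −jZ_0·cot(βl) = −jZ_0/tan(βl)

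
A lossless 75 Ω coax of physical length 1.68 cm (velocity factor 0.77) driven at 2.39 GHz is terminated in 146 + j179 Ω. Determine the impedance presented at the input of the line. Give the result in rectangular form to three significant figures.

Z_in ≈ 25.5 − j63.3 Ω

λ = v/f = 0.77·c / 2.39 GHz = 0.0967 m
βl = 2π·l/λ = 2π × 0.174 = 62.6°
tan(βl) = tan(62.6°) = 1.93
Z_in = Z_0·(Z_L + jZ_0·tanβl)/(Z_0 + jZ_L·tanβl)
     = 75·(146 + j324)/(-270 + j281)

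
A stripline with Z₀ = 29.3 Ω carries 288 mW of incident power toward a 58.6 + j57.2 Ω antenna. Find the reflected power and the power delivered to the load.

P_reflected ≈ 108 mW; P_delivered ≈ 180 mW

|Γ| = |(29.3 + j57.2)/(87.9 + j57.2)| = 0.613
|Γ|² = 0.376
P_refl = |Γ|²·P_inc = 108 mW, P_del = (1 − |Γ|²)·P_inc = 180 mW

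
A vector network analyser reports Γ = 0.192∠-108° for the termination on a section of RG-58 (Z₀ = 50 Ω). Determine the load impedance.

Z_L ≈ 41.7 − j15.8 Ω

Z_L = Z_0·(1 + Γ)/(1 − Γ) = 50·(0.941 − j0.183)/(1.06 + j0.183)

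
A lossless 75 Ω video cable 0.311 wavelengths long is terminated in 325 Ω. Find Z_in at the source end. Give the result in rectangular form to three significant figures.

βl = 2π × 0.311 = 112°
tan(βl) = tan(112°) = -2.48
Z_in = Z_0·(Z_L + jZ_0·tanβl)/(Z_0 + jZ_L·tanβl)
     = 75·(325 − j186)/(75 − j806)

Z_in ≈ 19.9 + j28.4 Ω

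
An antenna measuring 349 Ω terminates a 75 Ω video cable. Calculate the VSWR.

For a purely resistive load, VSWR = R_L/Z_0 or Z_0/R_L (whichever > 1) = 349/75

VSWR ≈ 4.65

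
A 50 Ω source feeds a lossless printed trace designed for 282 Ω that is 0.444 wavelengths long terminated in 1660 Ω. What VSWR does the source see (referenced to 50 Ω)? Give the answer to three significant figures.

VSWR ≈ 29.5

βl = 2π × 0.444 = 160°
tan(βl) = -0.367
Z_in = Z_0·(Z_L + jZ_0·tanβl)/(Z_0 + jZ_L·tanβl) = 332 + j614 Ω
Γ_s = (Z_in − Z_s)/(Z_in + Z_s) = (282 + j614)/(382 + j614), |Γ_s| = 0.934
VSWR = (1 + |Γ_s|)/(1 − |Γ_s|)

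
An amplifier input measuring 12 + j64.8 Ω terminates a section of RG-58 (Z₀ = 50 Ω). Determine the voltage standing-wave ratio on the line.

Γ = (Z_L − Z_0)/(Z_L + Z_0) = (-38 + j64.8)/(62 + j64.8)
|Γ| = 75.1/89.7 = 0.838
VSWR = (1 + |Γ|)/(1 − |Γ|) = 1.84/0.162

VSWR ≈ 11.3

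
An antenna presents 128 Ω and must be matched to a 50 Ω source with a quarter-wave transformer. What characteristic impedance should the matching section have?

Z_qwt = √(Z_0·R_L) = √(50 × 128) = √6400

Z_qwt ≈ 80 Ω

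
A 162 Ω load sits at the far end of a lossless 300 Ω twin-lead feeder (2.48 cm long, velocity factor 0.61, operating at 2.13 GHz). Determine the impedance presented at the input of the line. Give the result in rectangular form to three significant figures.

Z_in ≈ 487 − j149 Ω

λ = v/f = 0.61·c / 2.13 GHz = 0.0859 m
βl = 2π·l/λ = 2π × 0.289 = 104°
tan(βl) = tan(104°) = -4.04
Z_in = Z_0·(Z_L + jZ_0·tanβl)/(Z_0 + jZ_L·tanβl)
     = 300·(162 − j1210)/(300 − j654)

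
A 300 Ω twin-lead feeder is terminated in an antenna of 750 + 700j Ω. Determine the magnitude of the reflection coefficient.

|Γ| ≈ 0.659

Γ = (Z_L − Z_0)/(Z_L + Z_0) = (450 + j700)/(1050 + j700)
|Γ| = 832/1260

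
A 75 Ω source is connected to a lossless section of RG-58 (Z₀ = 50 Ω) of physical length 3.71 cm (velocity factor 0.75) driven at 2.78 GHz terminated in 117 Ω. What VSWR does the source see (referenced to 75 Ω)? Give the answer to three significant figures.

VSWR ≈ 1.73

λ = v/f = 0.75·c / 2.78 GHz = 0.0809 m
βl = 2π·l/λ = 2π × 0.458 = 165°
tan(βl) = -0.268
Z_in = Z_0·(Z_L + jZ_0·tanβl)/(Z_0 + jZ_L·tanβl) = 90.1 + j43 Ω
Γ_s = (Z_in − Z_s)/(Z_in + Z_s) = (15.1 + j43)/(165 + j43), |Γ_s| = 0.267
VSWR = (1 + |Γ_s|)/(1 − |Γ_s|)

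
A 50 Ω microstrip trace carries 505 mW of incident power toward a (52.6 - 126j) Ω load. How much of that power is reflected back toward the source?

|Γ| = |(2.6 − j126)/(102.6 − j126)| = 0.776
|Γ|² = 0.602
P_refl = |Γ|²·P_inc = 304 mW, P_del = (1 − |Γ|²)·P_inc = 201 mW

P_reflected ≈ 304 mW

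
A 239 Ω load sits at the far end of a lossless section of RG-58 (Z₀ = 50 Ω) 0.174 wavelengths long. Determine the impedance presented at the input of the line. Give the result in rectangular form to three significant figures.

Z_in ≈ 13.1 − j24.5 Ω

βl = 2π × 0.174 = 62.6°
tan(βl) = tan(62.6°) = 1.93
Z_in = Z_0·(Z_L + jZ_0·tanβl)/(Z_0 + jZ_L·tanβl)
     = 50·(239 + j96.6)/(50 + j462)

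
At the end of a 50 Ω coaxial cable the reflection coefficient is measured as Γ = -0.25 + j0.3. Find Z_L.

Z_L ≈ 25.6 + j18.2 Ω

Z_L = Z_0·(1 + Γ)/(1 − Γ) = 50·(0.75 + j0.3)/(1.25 − j0.3)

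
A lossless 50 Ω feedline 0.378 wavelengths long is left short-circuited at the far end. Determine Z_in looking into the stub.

βl = 2π × 0.378 = 136°
tan(βl) = -0.963
For a short-circuited stub, Z_in = jZ_0·tan(βl)

Z_in ≈ −j48.1 Ω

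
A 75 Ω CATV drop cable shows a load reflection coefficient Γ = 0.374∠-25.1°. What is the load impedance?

Z_L = Z_0·(1 + Γ)/(1 − Γ) = 75·(1.34 − j0.159)/(0.661 + j0.159)

Z_L ≈ 139 − j51.5 Ω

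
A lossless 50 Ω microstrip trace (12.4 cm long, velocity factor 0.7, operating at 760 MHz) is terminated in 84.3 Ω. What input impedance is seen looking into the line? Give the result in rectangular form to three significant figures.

Z_in ≈ 71.2 + j23.3 Ω

λ = v/f = 0.7·c / 760 MHz = 0.276 m
βl = 2π·l/λ = 2π × 0.449 = 162°
tan(βl) = tan(162°) = -0.334
Z_in = Z_0·(Z_L + jZ_0·tanβl)/(Z_0 + jZ_L·tanβl)
     = 50·(84.3 − j16.7)/(50 − j28.1)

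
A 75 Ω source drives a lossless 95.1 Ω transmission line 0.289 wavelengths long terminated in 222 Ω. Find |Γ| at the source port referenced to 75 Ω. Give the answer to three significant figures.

βl = 2π × 0.289 = 104°
tan(βl) = -4
Z_in = Z_0·(Z_L + jZ_0·tanβl)/(Z_0 + jZ_L·tanβl) = 42.8 + j19.2 Ω
Γ_s = (Z_in − Z_s)/(Z_in + Z_s) = (-32.2 + j19.2)/(118 + j19.2), |Γ_s| = 0.314

|Γ| ≈ 0.314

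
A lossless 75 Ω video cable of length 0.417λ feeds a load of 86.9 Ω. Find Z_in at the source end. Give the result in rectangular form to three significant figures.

βl = 2π × 0.417 = 150°
tan(βl) = tan(150°) = -0.575
Z_in = Z_0·(Z_L + jZ_0·tanβl)/(Z_0 + jZ_L·tanβl)
     = 75·(86.9 − j43.1)/(75 − j49.9)

Z_in ≈ 80.1 + j10.2 Ω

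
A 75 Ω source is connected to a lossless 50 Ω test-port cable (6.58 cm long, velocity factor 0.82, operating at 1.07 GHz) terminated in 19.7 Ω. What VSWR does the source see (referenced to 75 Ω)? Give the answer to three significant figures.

VSWR ≈ 1.83

λ = v/f = 0.82·c / 1.07 GHz = 0.23 m
βl = 2π·l/λ = 2π × 0.286 = 103°
tan(βl) = -4.32
Z_in = Z_0·(Z_L + jZ_0·tanβl)/(Z_0 + jZ_L·tanβl) = 99.4 − j46.8 Ω
Γ_s = (Z_in − Z_s)/(Z_in + Z_s) = (24.4 − j46.8)/(174 − j46.8), |Γ_s| = 0.292
VSWR = (1 + |Γ_s|)/(1 − |Γ_s|)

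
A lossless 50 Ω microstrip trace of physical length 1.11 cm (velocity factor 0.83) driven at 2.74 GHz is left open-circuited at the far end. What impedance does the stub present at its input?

Z_in ≈ −j51.8 Ω

λ = v/f = 0.83·c / 2.74 GHz = 0.0909 m
βl = 2π·l/λ = 2π × 0.122 = 44°
tan(βl) = 0.965
For an open-circuited stub, Z_in = −jZ_0·cot(βl) = −jZ_0/tan(βl)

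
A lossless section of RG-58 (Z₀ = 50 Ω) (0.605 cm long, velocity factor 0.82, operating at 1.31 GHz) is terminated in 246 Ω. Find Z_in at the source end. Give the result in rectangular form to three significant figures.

λ = v/f = 0.82·c / 1.31 GHz = 0.188 m
βl = 2π·l/λ = 2π × 0.0322 = 11.6°
tan(βl) = tan(11.6°) = 0.205
Z_in = Z_0·(Z_L + jZ_0·tanβl)/(Z_0 + jZ_L·tanβl)
     = 50·(246 + j10.3)/(50 + j50.5)

Z_in ≈ 127 − j118 Ω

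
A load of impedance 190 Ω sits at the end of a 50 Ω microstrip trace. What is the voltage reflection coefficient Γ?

Γ = 0.583

Γ = (Z_L − Z_0)/(Z_L + Z_0) = (190 − 50)/(190 + 50) = 140/240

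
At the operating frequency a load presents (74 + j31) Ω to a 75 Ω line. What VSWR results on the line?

Γ = (Z_L − Z_0)/(Z_L + Z_0) = (-1 + j31)/(149 + j31)
|Γ| = 31/152 = 0.204
VSWR = (1 + |Γ|)/(1 − |Γ|) = 1.2/0.796

VSWR ≈ 1.51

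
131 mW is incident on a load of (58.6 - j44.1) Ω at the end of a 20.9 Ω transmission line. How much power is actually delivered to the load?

P_delivered ≈ 77.6 mW

|Γ| = |(37.7 − j44.1)/(79.5 − j44.1)| = 0.638
|Γ|² = 0.407
P_refl = |Γ|²·P_inc = 53.4 mW, P_del = (1 − |Γ|²)·P_inc = 77.6 mW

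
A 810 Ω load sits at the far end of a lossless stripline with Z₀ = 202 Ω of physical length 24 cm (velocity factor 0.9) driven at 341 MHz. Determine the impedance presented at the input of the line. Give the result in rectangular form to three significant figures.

Z_in ≈ 56 + j65.2 Ω

λ = v/f = 0.9·c / 341 MHz = 0.792 m
βl = 2π·l/λ = 2π × 0.303 = 109°
tan(βl) = tan(109°) = -2.88
Z_in = Z_0·(Z_L + jZ_0·tanβl)/(Z_0 + jZ_L·tanβl)
     = 202·(810 − j583)/(202 − j2340)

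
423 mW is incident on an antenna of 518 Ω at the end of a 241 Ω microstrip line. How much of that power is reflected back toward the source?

P_reflected ≈ 56.3 mW

Γ = (518 − 241)/(518 + 241) = 0.365
|Γ|² = 0.133
P_refl = |Γ|²·P_inc = 56.3 mW, P_del = (1 − |Γ|²)·P_inc = 367 mW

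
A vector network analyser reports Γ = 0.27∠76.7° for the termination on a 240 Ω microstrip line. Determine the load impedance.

Z_L = Z_0·(1 + Γ)/(1 − Γ) = 240·(1.06 + j0.263)/(0.938 − j0.263)

Z_L ≈ 235 + j133 Ω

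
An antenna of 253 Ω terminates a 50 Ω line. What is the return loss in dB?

Γ = (253 − 50)/(253 + 50) = 0.67
RL = −20·log₁₀|Γ| = −20·log₁₀(0.67)

RL ≈ 3.48 dB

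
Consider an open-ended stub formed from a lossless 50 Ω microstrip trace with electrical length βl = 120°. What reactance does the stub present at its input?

tan(βl) = -1.73
For an open-ended stub, Z_in = −jZ_0·cot(βl) = −jZ_0/tan(βl)

X_in ≈ 28.9 Ω (inductive)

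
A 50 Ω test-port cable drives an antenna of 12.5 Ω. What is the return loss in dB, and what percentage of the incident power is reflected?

Γ = (12.5 − 50)/(12.5 + 50) = -0.6
RL = −20·log₁₀(0.6) = 4.44 dB
P_refl/P_inc = |Γ|² = 0.36

RL ≈ 4.44 dB; 36% of incident power reflected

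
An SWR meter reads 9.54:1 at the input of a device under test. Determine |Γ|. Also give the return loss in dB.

|Γ| = (S − 1)/(S + 1) = (9.54 − 1)/(9.54 + 1) = 8.54/10.5
RL = −20·log₁₀|Γ| = −20·log₁₀(0.81)

|Γ| ≈ 0.81; return loss ≈ 1.83 dB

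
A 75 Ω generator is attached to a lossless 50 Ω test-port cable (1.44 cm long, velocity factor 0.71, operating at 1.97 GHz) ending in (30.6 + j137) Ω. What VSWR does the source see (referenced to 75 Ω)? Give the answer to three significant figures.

VSWR ≈ 12.4

λ = v/f = 0.71·c / 1.97 GHz = 0.108 m
βl = 2π·l/λ = 2π × 0.133 = 47.9°
tan(βl) = 1.11
Z_in = Z_0·(Z_L + jZ_0·tanβl)/(Z_0 + jZ_L·tanβl) = 14.8 − j89.5 Ω
Γ_s = (Z_in − Z_s)/(Z_in + Z_s) = (-60.2 − j89.5)/(89.8 − j89.5), |Γ_s| = 0.851
VSWR = (1 + |Γ_s|)/(1 − |Γ_s|)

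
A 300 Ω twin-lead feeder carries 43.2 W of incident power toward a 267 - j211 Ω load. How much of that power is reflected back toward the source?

|Γ| = |(-33 − j211)/(567 − j211)| = 0.353
|Γ|² = 0.125
P_refl = |Γ|²·P_inc = 5.38 W, P_del = (1 − |Γ|²)·P_inc = 37.8 W

P_reflected ≈ 5.38 W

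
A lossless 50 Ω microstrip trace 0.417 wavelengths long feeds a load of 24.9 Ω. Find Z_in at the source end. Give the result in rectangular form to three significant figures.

Z_in ≈ 30.6 − j20 Ω

βl = 2π × 0.417 = 150°
tan(βl) = tan(150°) = -0.575
Z_in = Z_0·(Z_L + jZ_0·tanβl)/(Z_0 + jZ_L·tanβl)
     = 50·(24.9 − j28.7)/(50 − j14.3)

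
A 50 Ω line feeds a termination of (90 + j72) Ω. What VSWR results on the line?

VSWR ≈ 3.19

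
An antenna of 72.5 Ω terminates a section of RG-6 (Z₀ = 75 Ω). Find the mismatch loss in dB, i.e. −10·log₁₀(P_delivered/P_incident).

Γ = (72.5 − 75)/(72.5 + 75) = -0.0169
|Γ|² = 0.000287, so P_del/P_inc = 1 − |Γ|² = 1
ML = −10·log₁₀(1 − |Γ|²)

mismatch loss ≈ 0.00125 dB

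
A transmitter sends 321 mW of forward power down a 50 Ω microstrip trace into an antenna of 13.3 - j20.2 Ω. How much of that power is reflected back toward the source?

P_reflected ≈ 128 mW

|Γ| = |(-36.7 − j20.2)/(63.3 − j20.2)| = 0.63
|Γ|² = 0.397
P_refl = |Γ|²·P_inc = 128 mW, P_del = (1 − |Γ|²)·P_inc = 193 mW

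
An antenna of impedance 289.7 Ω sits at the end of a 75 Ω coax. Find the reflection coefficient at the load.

Γ = 0.589

Γ = (Z_L − Z_0)/(Z_L + Z_0) = (289.7 − 75)/(289.7 + 75) = 214.7/364.7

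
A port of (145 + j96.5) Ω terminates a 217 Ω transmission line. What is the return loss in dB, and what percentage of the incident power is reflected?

Γ = (-72 + j96.5)/(362 + j96.5), |Γ| = 0.321
RL = −20·log₁₀(0.321) = 9.86 dB
P_refl/P_inc = |Γ|² = 0.103

RL ≈ 9.86 dB; 10.3% of incident power reflected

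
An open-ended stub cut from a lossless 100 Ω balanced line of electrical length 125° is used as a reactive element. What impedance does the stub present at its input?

Z_in ≈ +j70 Ω

tan(βl) = -1.43
For an open-ended stub, Z_in = −jZ_0·cot(βl) = −jZ_0/tan(βl)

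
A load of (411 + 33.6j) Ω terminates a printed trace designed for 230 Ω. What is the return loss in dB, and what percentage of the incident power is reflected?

RL ≈ 10.8 dB; 8.23% of incident power reflected

Γ = (181 + j33.6)/(641 + j33.6), |Γ| = 0.287
RL = −20·log₁₀(0.287) = 10.8 dB
P_refl/P_inc = |Γ|² = 0.0823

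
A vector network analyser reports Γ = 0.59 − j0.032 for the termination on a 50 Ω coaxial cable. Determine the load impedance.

Z_L ≈ 192 − j18.9 Ω

Z_L = Z_0·(1 + Γ)/(1 − Γ) = 50·(1.59 − j0.032)/(0.41 + j0.032)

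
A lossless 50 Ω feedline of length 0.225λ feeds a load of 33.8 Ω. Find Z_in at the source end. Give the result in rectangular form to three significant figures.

βl = 2π × 0.225 = 81°
tan(βl) = tan(81°) = 6.31
Z_in = Z_0·(Z_L + jZ_0·tanβl)/(Z_0 + jZ_L·tanβl)
     = 50·(33.8 + j316)/(50 + j213)

Z_in ≈ 71.9 + j8.92 Ω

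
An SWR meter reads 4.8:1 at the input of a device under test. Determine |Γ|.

|Γ| = (S − 1)/(S + 1) = (4.8 − 1)/(4.8 + 1) = 3.8/5.8

|Γ| ≈ 0.655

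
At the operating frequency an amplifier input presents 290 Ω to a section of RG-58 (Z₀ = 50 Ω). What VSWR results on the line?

Γ = (290 − 50)/(290 + 50) = 0.706
VSWR = (1 + 0.706)/(1 − 0.706)

VSWR ≈ 5.8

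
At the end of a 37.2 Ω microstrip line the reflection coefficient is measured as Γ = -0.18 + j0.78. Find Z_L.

Z_L = Z_0·(1 + Γ)/(1 − Γ) = 37.2·(0.82 + j0.78)/(1.18 − j0.78)

Z_L ≈ 6.68 + j29 Ω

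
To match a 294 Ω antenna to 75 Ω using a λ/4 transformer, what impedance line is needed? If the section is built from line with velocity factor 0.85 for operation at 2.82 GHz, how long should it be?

Z_qwt = √(Z_0·R_L) = √(75 × 294) = √22050
λ = 0.85·c/f = 0.0904 m, so l = λ/4 = 0.0226 m

Z_qwt ≈ 148 Ω; length ≈ 2.26 cm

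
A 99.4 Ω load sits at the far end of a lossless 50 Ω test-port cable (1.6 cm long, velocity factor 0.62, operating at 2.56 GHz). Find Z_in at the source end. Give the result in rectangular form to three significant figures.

Z_in ≈ 25.8 − j7.01 Ω

λ = v/f = 0.62·c / 2.56 GHz = 0.0727 m
βl = 2π·l/λ = 2π × 0.22 = 79.3°
tan(βl) = tan(79.3°) = 5.28
Z_in = Z_0·(Z_L + jZ_0·tanβl)/(Z_0 + jZ_L·tanβl)
     = 50·(99.4 + j264)/(50 + j525)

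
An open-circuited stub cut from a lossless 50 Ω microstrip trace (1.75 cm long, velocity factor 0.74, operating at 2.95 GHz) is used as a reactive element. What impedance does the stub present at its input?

λ = v/f = 0.74·c / 2.95 GHz = 0.0753 m
βl = 2π·l/λ = 2π × 0.233 = 83.7°
tan(βl) = 9.08
For an open-circuited stub, Z_in = −jZ_0·cot(βl) = −jZ_0/tan(βl)

Z_in ≈ −j5.51 Ω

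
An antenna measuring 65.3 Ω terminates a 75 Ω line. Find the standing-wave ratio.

VSWR ≈ 1.15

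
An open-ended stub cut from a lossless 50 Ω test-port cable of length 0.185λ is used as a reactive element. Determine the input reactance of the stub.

βl = 2π × 0.185 = 66.6°
tan(βl) = 2.31
For an open-ended stub, Z_in = −jZ_0·cot(βl) = −jZ_0/tan(βl)

X_in ≈ -21.6 Ω (capacitive)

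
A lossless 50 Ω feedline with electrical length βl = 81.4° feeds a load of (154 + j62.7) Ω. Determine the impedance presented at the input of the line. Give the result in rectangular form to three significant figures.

Z_in ≈ 14.7 − j12.8 Ω

tan(βl) = tan(81.4°) = 6.61
Z_in = Z_0·(Z_L + jZ_0·tanβl)/(Z_0 + jZ_L·tanβl)
     = 50·(154 + j393)/(-365 + j1020)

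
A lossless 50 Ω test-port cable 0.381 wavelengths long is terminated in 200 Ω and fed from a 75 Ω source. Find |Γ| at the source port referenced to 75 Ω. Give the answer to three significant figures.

βl = 2π × 0.381 = 137°
tan(βl) = -0.927
Z_in = Z_0·(Z_L + jZ_0·tanβl)/(Z_0 + jZ_L·tanβl) = 25.2 + j47.1 Ω
Γ_s = (Z_in − Z_s)/(Z_in + Z_s) = (-49.8 + j47.1)/(100 + j47.1), |Γ_s| = 0.619

|Γ| ≈ 0.619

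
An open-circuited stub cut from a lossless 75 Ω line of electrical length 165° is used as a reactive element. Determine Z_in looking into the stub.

tan(βl) = -0.268
For an open-circuited stub, Z_in = −jZ_0·cot(βl) = −jZ_0/tan(βl)

Z_in ≈ +j280 Ω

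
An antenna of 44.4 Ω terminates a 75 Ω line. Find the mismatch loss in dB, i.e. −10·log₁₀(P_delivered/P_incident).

mismatch loss ≈ 0.295 dB

Γ = (44.4 − 75)/(44.4 + 75) = -0.256
|Γ|² = 0.0657, so P_del/P_inc = 1 − |Γ|² = 0.934
ML = −10·log₁₀(1 − |Γ|²)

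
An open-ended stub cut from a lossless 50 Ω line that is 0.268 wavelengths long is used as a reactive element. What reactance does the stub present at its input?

X_in ≈ 5.68 Ω (inductive)

βl = 2π × 0.268 = 96.5°
tan(βl) = -8.8
For an open-ended stub, Z_in = −jZ_0·cot(βl) = −jZ_0/tan(βl)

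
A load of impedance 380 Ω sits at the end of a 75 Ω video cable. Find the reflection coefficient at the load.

Γ = 0.67

Γ = (Z_L − Z_0)/(Z_L + Z_0) = (380 − 75)/(380 + 75) = 305/455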